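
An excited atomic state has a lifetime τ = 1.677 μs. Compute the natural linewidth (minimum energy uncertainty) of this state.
196.247 peV

Using the energy-time uncertainty principle:
ΔEΔt ≥ ℏ/2

The lifetime τ represents the time uncertainty Δt.
The natural linewidth (minimum energy uncertainty) is:

ΔE = ℏ/(2τ)
ΔE = (1.055e-34 J·s) / (2 × 1.677e-06 s)
ΔE = 3.144e-29 J = 196.247 peV

This natural linewidth limits the precision of spectroscopic measurements.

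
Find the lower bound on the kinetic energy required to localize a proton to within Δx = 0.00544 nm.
175.290 meV

Localizing a particle requires giving it sufficient momentum uncertainty:

1. From uncertainty principle: Δp ≥ ℏ/(2Δx)
   Δp_min = (1.055e-34 J·s) / (2 × 5.440e-12 m)
   Δp_min = 9.693e-24 kg·m/s

2. This momentum uncertainty corresponds to kinetic energy:
   KE ≈ (Δp)²/(2m) = (9.693e-24)²/(2 × 1.673e-27 kg)
   KE = 2.808e-20 J = 175.290 meV

Tighter localization requires more energy.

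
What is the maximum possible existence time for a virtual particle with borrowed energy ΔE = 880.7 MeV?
3.737 × 10^-25 s

Using the energy-time uncertainty principle:
ΔEΔt ≥ ℏ/2

For a virtual particle borrowing energy ΔE, the maximum lifetime is:
Δt_max = ℏ/(2ΔE)

Converting energy:
ΔE = 880.7 MeV = 1.411e-10 J

Δt_max = (1.055e-34 J·s) / (2 × 1.411e-10 J)
Δt_max = 3.737e-25 s = 3.737 × 10^-25 s

Virtual particles with higher borrowed energy exist for shorter times.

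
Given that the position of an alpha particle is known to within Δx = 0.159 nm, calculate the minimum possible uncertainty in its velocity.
49.909 m/s

Using the Heisenberg uncertainty principle and Δp = mΔv:
ΔxΔp ≥ ℏ/2
Δx(mΔv) ≥ ℏ/2

The minimum uncertainty in velocity is:
Δv_min = ℏ/(2mΔx)
Δv_min = (1.055e-34 J·s) / (2 × 6.645e-27 kg × 1.590e-10 m)
Δv_min = 4.991e+01 m/s = 49.909 m/s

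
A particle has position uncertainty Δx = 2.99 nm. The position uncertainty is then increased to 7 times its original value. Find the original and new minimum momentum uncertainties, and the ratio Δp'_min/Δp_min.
Original Δp_min = 1.763 × 10^-26 kg·m/s; new Δp'_min = 2.519 × 10^-27 kg·m/s; ratio Δp'_min/Δp_min = 1/7.

From the uncertainty principle ΔxΔp ≥ ℏ/2, the minimum momentum uncertainty is Δp_min = ℏ/(2Δx).

Original (Δx = 2.99 nm = 2.990e-09 m):
Δp_min = (1.055e-34 J·s)/(2 × 2.990e-09 m) = 1.763e-26 kg·m/s

When Δx → 7Δx:
Δp'_min = ℏ/(2 × 7Δx) = (1/7) × ℏ/(2Δx) = (1/7) × Δp_min
Δp'_min = 1/7 × 1.763e-26 kg·m/s = 2.519e-27 kg·m/s

Since Δp_min ∝ 1/Δx, when Δx is increased to 7 times its original value, Δp_min decreases to 1/7 of its original value.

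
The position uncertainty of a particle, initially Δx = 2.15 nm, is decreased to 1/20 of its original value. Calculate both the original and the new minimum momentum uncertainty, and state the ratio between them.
Original Δp_min = 2.452 × 10^-26 kg·m/s; new Δp'_min = 4.905 × 10^-25 kg·m/s; ratio Δp'_min/Δp_min = 20.

From the uncertainty principle ΔxΔp ≥ ℏ/2, the minimum momentum uncertainty is Δp_min = ℏ/(2Δx).

Original (Δx = 2.15 nm = 2.150e-09 m):
Δp_min = (1.055e-34 J·s)/(2 × 2.150e-09 m) = 2.452e-26 kg·m/s

When Δx → (1/20)Δx:
Δp'_min = ℏ/(2 × (1/20)Δx) = 20 × ℏ/(2Δx) = 20 × Δp_min
Δp'_min = 20 × 2.452e-26 kg·m/s = 4.905e-25 kg·m/s

Since Δp_min ∝ 1/Δx, when Δx is decreased to 1/20 of its original value, Δp_min increases to 20 times its original value.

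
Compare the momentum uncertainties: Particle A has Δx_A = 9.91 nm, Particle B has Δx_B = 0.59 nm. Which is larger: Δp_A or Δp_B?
Particle B has the larger minimum momentum uncertainty, by a factor of 16.80.

For each particle, the minimum momentum uncertainty is Δp_min = ℏ/(2Δx):

Particle A: Δp_A = ℏ/(2×9.910e-09 m) = 5.321e-27 kg·m/s
Particle B: Δp_B = ℏ/(2×5.900e-10 m) = 8.937e-26 kg·m/s

Ratio: Δp_B/Δp_A = 16.80

Since Δp_min ∝ 1/Δx, the particle with smaller position uncertainty (B) has larger momentum uncertainty.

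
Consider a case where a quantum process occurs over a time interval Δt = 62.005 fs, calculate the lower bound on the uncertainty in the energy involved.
5.308 meV

Using the energy-time uncertainty principle:
ΔEΔt ≥ ℏ/2

The minimum uncertainty in energy is:
ΔE_min = ℏ/(2Δt)
ΔE_min = (1.055e-34 J·s) / (2 × 6.200e-14 s)
ΔE_min = 8.504e-22 J = 5.308 meV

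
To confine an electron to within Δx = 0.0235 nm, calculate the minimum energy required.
17.248 eV

Localizing a particle requires giving it sufficient momentum uncertainty:

1. From uncertainty principle: Δp ≥ ℏ/(2Δx)
   Δp_min = (1.055e-34 J·s) / (2 × 2.350e-11 m)
   Δp_min = 2.244e-24 kg·m/s

2. This momentum uncertainty corresponds to kinetic energy:
   KE ≈ (Δp)²/(2m) = (2.244e-24)²/(2 × 9.109e-31 kg)
   KE = 2.763e-18 J = 17.248 eV

Tighter localization requires more energy.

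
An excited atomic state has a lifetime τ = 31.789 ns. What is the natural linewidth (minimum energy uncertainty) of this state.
10.353 neV

Using the energy-time uncertainty principle:
ΔEΔt ≥ ℏ/2

The lifetime τ represents the time uncertainty Δt.
The natural linewidth (minimum energy uncertainty) is:

ΔE = ℏ/(2τ)
ΔE = (1.055e-34 J·s) / (2 × 3.179e-08 s)
ΔE = 1.659e-27 J = 10.353 neV

This natural linewidth limits the precision of spectroscopic measurements.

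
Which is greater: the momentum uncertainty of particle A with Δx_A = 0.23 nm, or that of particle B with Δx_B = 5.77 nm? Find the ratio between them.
Particle A has the larger minimum momentum uncertainty, by a factor of 25.09.

For each particle, the minimum momentum uncertainty is Δp_min = ℏ/(2Δx):

Particle A: Δp_A = ℏ/(2×2.300e-10 m) = 2.293e-25 kg·m/s
Particle B: Δp_B = ℏ/(2×5.770e-09 m) = 9.138e-27 kg·m/s

Ratio: Δp_A/Δp_B = 25.09

Since Δp_min ∝ 1/Δx, the particle with smaller position uncertainty (A) has larger momentum uncertainty.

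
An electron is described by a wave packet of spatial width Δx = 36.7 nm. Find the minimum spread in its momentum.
1.437 × 10^-27 kg·m/s

For a wave packet, the spatial width Δx and momentum spread Δp are related by the uncertainty principle:
ΔxΔp ≥ ℏ/2

The minimum momentum spread is:
Δp_min = ℏ/(2Δx)
Δp_min = (1.055e-34 J·s) / (2 × 3.670e-08 m)
Δp_min = 1.437e-27 kg·m/s

A wave packet cannot have both a well-defined position and well-defined momentum.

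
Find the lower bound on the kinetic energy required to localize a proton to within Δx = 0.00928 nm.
60.236 meV

Localizing a particle requires giving it sufficient momentum uncertainty:

1. From uncertainty principle: Δp ≥ ℏ/(2Δx)
   Δp_min = (1.055e-34 J·s) / (2 × 9.280e-12 m)
   Δp_min = 5.682e-24 kg·m/s

2. This momentum uncertainty corresponds to kinetic energy:
   KE ≈ (Δp)²/(2m) = (5.682e-24)²/(2 × 1.673e-27 kg)
   KE = 9.651e-21 J = 60.236 meV

Tighter localization requires more energy.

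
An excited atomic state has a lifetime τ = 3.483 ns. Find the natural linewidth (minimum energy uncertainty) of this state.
94.489 neV

Using the energy-time uncertainty principle:
ΔEΔt ≥ ℏ/2

The lifetime τ represents the time uncertainty Δt.
The natural linewidth (minimum energy uncertainty) is:

ΔE = ℏ/(2τ)
ΔE = (1.055e-34 J·s) / (2 × 3.483e-09 s)
ΔE = 1.514e-26 J = 94.489 neV

This natural linewidth limits the precision of spectroscopic measurements.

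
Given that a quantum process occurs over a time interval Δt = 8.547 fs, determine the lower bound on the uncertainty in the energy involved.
38.505 meV

Using the energy-time uncertainty principle:
ΔEΔt ≥ ℏ/2

The minimum uncertainty in energy is:
ΔE_min = ℏ/(2Δt)
ΔE_min = (1.055e-34 J·s) / (2 × 8.547e-15 s)
ΔE_min = 6.169e-21 J = 38.505 meV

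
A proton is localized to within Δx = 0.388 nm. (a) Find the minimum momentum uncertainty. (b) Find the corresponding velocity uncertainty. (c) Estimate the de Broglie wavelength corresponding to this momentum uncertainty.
(a) Δp_min = 1.359 × 10^-25 kg·m/s
(b) Δv_min = 81.249 m/s
(c) λ_dB = 4.876 nm

Step-by-step:

(a) From the uncertainty principle:
Δp_min = ℏ/(2Δx) = (1.055e-34 J·s)/(2 × 3.880e-10 m) = 1.359e-25 kg·m/s

(b) The velocity uncertainty:
Δv = Δp/m = (1.359e-25 kg·m/s)/(1.673e-27 kg) = 8.125e+01 m/s = 81.249 m/s

(c) The de Broglie wavelength for this momentum:
λ = h/p = (6.626e-34 J·s)/(1.359e-25 kg·m/s) = 4.876e-09 m = 4.876 nm

Note: The de Broglie wavelength is comparable to the localization size, as expected from wave-particle duality.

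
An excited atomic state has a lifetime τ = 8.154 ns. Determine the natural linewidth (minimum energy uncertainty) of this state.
40.361 neV

Using the energy-time uncertainty principle:
ΔEΔt ≥ ℏ/2

The lifetime τ represents the time uncertainty Δt.
The natural linewidth (minimum energy uncertainty) is:

ΔE = ℏ/(2τ)
ΔE = (1.055e-34 J·s) / (2 × 8.154e-09 s)
ΔE = 6.467e-27 J = 40.361 neV

This natural linewidth limits the precision of spectroscopic measurements.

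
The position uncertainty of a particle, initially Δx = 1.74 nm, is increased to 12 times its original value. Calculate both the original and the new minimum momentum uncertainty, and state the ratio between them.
Original Δp_min = 3.030 × 10^-26 kg·m/s; new Δp'_min = 2.525 × 10^-27 kg·m/s; ratio Δp'_min/Δp_min = 1/12.

From the uncertainty principle ΔxΔp ≥ ℏ/2, the minimum momentum uncertainty is Δp_min = ℏ/(2Δx).

Original (Δx = 1.74 nm = 1.740e-09 m):
Δp_min = (1.055e-34 J·s)/(2 × 1.740e-09 m) = 3.030e-26 kg·m/s

When Δx → 12Δx:
Δp'_min = ℏ/(2 × 12Δx) = (1/12) × ℏ/(2Δx) = (1/12) × Δp_min
Δp'_min = 1/12 × 3.030e-26 kg·m/s = 2.525e-27 kg·m/s

Since Δp_min ∝ 1/Δx, when Δx is increased to 12 times its original value, Δp_min decreases to 1/12 of its original value.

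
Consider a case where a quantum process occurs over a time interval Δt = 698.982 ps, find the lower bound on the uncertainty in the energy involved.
470.836 neV

Using the energy-time uncertainty principle:
ΔEΔt ≥ ℏ/2

The minimum uncertainty in energy is:
ΔE_min = ℏ/(2Δt)
ΔE_min = (1.055e-34 J·s) / (2 × 6.990e-10 s)
ΔE_min = 7.544e-26 J = 470.836 neV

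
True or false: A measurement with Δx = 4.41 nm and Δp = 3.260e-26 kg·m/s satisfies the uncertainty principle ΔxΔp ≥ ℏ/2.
Yes, it satisfies the uncertainty principle.

Calculate the product ΔxΔp:
ΔxΔp = (4.410e-09 m) × (3.260e-26 kg·m/s)
ΔxΔp = 1.438e-34 J·s

Compare to the minimum allowed value ℏ/2:
ℏ/2 = 5.273e-35 J·s

Since ΔxΔp = 1.438e-34 J·s ≥ 5.273e-35 J·s = ℏ/2,
the measurement satisfies the uncertainty principle.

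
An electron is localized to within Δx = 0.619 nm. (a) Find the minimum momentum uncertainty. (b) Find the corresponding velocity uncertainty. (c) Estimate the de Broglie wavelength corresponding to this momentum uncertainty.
(a) Δp_min = 8.518 × 10^-26 kg·m/s
(b) Δv_min = 93.512 km/s
(c) λ_dB = 7.779 nm

Step-by-step:

(a) From the uncertainty principle:
Δp_min = ℏ/(2Δx) = (1.055e-34 J·s)/(2 × 6.190e-10 m) = 8.518e-26 kg·m/s

(b) The velocity uncertainty:
Δv = Δp/m = (8.518e-26 kg·m/s)/(9.109e-31 kg) = 9.351e+04 m/s = 93.512 km/s

(c) The de Broglie wavelength for this momentum:
λ = h/p = (6.626e-34 J·s)/(8.518e-26 kg·m/s) = 7.779e-09 m = 7.779 nm

Note: The de Broglie wavelength is comparable to the localization size, as expected from wave-particle duality.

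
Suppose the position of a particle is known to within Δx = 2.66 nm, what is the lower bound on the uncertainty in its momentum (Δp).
1.982 × 10^-26 kg·m/s

Using the Heisenberg uncertainty principle:
ΔxΔp ≥ ℏ/2

The minimum uncertainty in momentum is:
Δp_min = ℏ/(2Δx)
Δp_min = (1.055e-34 J·s) / (2 × 2.660e-09 m)
Δp_min = 1.982e-26 kg·m/s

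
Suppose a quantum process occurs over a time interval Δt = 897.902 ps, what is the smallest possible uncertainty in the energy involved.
366.528 neV

Using the energy-time uncertainty principle:
ΔEΔt ≥ ℏ/2

The minimum uncertainty in energy is:
ΔE_min = ℏ/(2Δt)
ΔE_min = (1.055e-34 J·s) / (2 × 8.979e-10 s)
ΔE_min = 5.872e-26 J = 366.528 neV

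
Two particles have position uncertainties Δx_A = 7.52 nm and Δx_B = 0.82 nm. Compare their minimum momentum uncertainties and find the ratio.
Particle B has the larger minimum momentum uncertainty, by a factor of 9.17.

For each particle, the minimum momentum uncertainty is Δp_min = ℏ/(2Δx):

Particle A: Δp_A = ℏ/(2×7.520e-09 m) = 7.012e-27 kg·m/s
Particle B: Δp_B = ℏ/(2×8.200e-10 m) = 6.430e-26 kg·m/s

Ratio: Δp_B/Δp_A = 9.17

Since Δp_min ∝ 1/Δx, the particle with smaller position uncertainty (B) has larger momentum uncertainty.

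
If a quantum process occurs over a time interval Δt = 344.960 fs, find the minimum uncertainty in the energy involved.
954.041 μeV

Using the energy-time uncertainty principle:
ΔEΔt ≥ ℏ/2

The minimum uncertainty in energy is:
ΔE_min = ℏ/(2Δt)
ΔE_min = (1.055e-34 J·s) / (2 × 3.450e-13 s)
ΔE_min = 1.529e-22 J = 954.041 μeV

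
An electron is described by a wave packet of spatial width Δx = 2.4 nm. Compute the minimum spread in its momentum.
2.197 × 10^-26 kg·m/s

For a wave packet, the spatial width Δx and momentum spread Δp are related by the uncertainty principle:
ΔxΔp ≥ ℏ/2

The minimum momentum spread is:
Δp_min = ℏ/(2Δx)
Δp_min = (1.055e-34 J·s) / (2 × 2.400e-09 m)
Δp_min = 2.197e-26 kg·m/s

A wave packet cannot have both a well-defined position and well-defined momentum.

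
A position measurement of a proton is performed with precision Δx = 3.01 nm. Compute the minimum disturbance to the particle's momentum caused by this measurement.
1.752 × 10^-26 kg·m/s

The uncertainty principle implies that measuring position disturbs momentum:
ΔxΔp ≥ ℏ/2

When we measure position with precision Δx, we necessarily introduce a momentum uncertainty:
Δp ≥ ℏ/(2Δx)
Δp_min = (1.055e-34 J·s) / (2 × 3.010e-09 m)
Δp_min = 1.752e-26 kg·m/s

The more precisely we measure position, the greater the momentum disturbance.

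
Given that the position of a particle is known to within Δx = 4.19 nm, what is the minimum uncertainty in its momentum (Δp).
1.258 × 10^-26 kg·m/s

Using the Heisenberg uncertainty principle:
ΔxΔp ≥ ℏ/2

The minimum uncertainty in momentum is:
Δp_min = ℏ/(2Δx)
Δp_min = (1.055e-34 J·s) / (2 × 4.190e-09 m)
Δp_min = 1.258e-26 kg·m/s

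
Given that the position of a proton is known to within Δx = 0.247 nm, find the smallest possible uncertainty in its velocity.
127.630 m/s

Using the Heisenberg uncertainty principle and Δp = mΔv:
ΔxΔp ≥ ℏ/2
Δx(mΔv) ≥ ℏ/2

The minimum uncertainty in velocity is:
Δv_min = ℏ/(2mΔx)
Δv_min = (1.055e-34 J·s) / (2 × 1.673e-27 kg × 2.470e-10 m)
Δv_min = 1.276e+02 m/s = 127.630 m/s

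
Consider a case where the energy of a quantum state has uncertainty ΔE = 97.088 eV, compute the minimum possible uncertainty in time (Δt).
3.390 as

Using the energy-time uncertainty principle:
ΔEΔt ≥ ℏ/2

The minimum uncertainty in time is:
Δt_min = ℏ/(2ΔE)
Δt_min = (1.055e-34 J·s) / (2 × 1.556e-17 J)
Δt_min = 3.390e-18 s = 3.390 as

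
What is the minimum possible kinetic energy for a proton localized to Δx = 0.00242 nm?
885.775 meV

Localizing a particle requires giving it sufficient momentum uncertainty:

1. From uncertainty principle: Δp ≥ ℏ/(2Δx)
   Δp_min = (1.055e-34 J·s) / (2 × 2.420e-12 m)
   Δp_min = 2.179e-23 kg·m/s

2. This momentum uncertainty corresponds to kinetic energy:
   KE ≈ (Δp)²/(2m) = (2.179e-23)²/(2 × 1.673e-27 kg)
   KE = 1.419e-19 J = 885.775 meV

Tighter localization requires more energy.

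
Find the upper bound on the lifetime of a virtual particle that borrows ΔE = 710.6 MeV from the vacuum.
4.631 × 10^-25 s

Using the energy-time uncertainty principle:
ΔEΔt ≥ ℏ/2

For a virtual particle borrowing energy ΔE, the maximum lifetime is:
Δt_max = ℏ/(2ΔE)

Converting energy:
ΔE = 710.6 MeV = 1.139e-10 J

Δt_max = (1.055e-34 J·s) / (2 × 1.139e-10 J)
Δt_max = 4.631e-25 s = 4.631 × 10^-25 s

Virtual particles with higher borrowed energy exist for shorter times.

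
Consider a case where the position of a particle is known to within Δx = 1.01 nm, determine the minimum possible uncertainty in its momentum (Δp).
5.221 × 10^-26 kg·m/s

Using the Heisenberg uncertainty principle:
ΔxΔp ≥ ℏ/2

The minimum uncertainty in momentum is:
Δp_min = ℏ/(2Δx)
Δp_min = (1.055e-34 J·s) / (2 × 1.010e-09 m)
Δp_min = 5.221e-26 kg·m/s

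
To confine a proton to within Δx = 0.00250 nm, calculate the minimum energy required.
829.992 meV

Localizing a particle requires giving it sufficient momentum uncertainty:

1. From uncertainty principle: Δp ≥ ℏ/(2Δx)
   Δp_min = (1.055e-34 J·s) / (2 × 2.500e-12 m)
   Δp_min = 2.109e-23 kg·m/s

2. This momentum uncertainty corresponds to kinetic energy:
   KE ≈ (Δp)²/(2m) = (2.109e-23)²/(2 × 1.673e-27 kg)
   KE = 1.330e-19 J = 829.992 meV

Tighter localization requires more energy.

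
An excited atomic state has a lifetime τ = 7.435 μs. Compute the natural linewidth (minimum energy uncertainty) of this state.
44.264 peV

Using the energy-time uncertainty principle:
ΔEΔt ≥ ℏ/2

The lifetime τ represents the time uncertainty Δt.
The natural linewidth (minimum energy uncertainty) is:

ΔE = ℏ/(2τ)
ΔE = (1.055e-34 J·s) / (2 × 7.435e-06 s)
ΔE = 7.092e-30 J = 44.264 peV

This natural linewidth limits the precision of spectroscopic measurements.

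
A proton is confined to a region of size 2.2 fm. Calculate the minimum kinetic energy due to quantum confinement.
1.072 MeV

Using the uncertainty principle:

1. Position uncertainty: Δx ≈ 2.200e-15 m
2. Minimum momentum uncertainty: Δp = ℏ/(2Δx) = 2.397e-20 kg·m/s
3. Minimum kinetic energy:
   KE = (Δp)²/(2m) = (2.397e-20)²/(2 × 1.673e-27 kg)
   KE = 1.717e-13 J = 1.072 MeV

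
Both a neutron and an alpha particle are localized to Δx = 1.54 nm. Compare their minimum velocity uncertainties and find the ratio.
The neutron has the larger minimum velocity uncertainty, by a ratio of 4.0.

For both particles, Δp_min = ℏ/(2Δx) = 3.424e-26 kg·m/s (same for both).

The velocity uncertainty is Δv = Δp/m:
- neutron: Δv = 3.424e-26 / 1.675e-27 = 2.044e+01 m/s = 20.442 m/s
- alpha particle: Δv = 3.424e-26 / 6.645e-27 = 5.153e+00 m/s = 5.153 m/s

Ratio: 2.044e+01 / 5.153e+00 = 4.0

The lighter particle has larger velocity uncertainty because Δv ∝ 1/m.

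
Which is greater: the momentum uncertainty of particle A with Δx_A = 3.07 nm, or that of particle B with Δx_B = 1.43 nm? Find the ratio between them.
Particle B has the larger minimum momentum uncertainty, by a factor of 2.15.

For each particle, the minimum momentum uncertainty is Δp_min = ℏ/(2Δx):

Particle A: Δp_A = ℏ/(2×3.070e-09 m) = 1.718e-26 kg·m/s
Particle B: Δp_B = ℏ/(2×1.430e-09 m) = 3.687e-26 kg·m/s

Ratio: Δp_B/Δp_A = 2.15

Since Δp_min ∝ 1/Δx, the particle with smaller position uncertainty (B) has larger momentum uncertainty.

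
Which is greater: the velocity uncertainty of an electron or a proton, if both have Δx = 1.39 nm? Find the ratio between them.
The electron has the larger minimum velocity uncertainty, by a ratio of 1836.2.

For both particles, Δp_min = ℏ/(2Δx) = 3.793e-26 kg·m/s (same for both).

The velocity uncertainty is Δv = Δp/m:
- electron: Δv = 3.793e-26 / 9.109e-31 = 4.164e+04 m/s = 41.643 km/s
- proton: Δv = 3.793e-26 / 1.673e-27 = 2.268e+01 m/s = 22.680 m/s

Ratio: 4.164e+04 / 2.268e+01 = 1836.2

The lighter particle has larger velocity uncertainty because Δv ∝ 1/m.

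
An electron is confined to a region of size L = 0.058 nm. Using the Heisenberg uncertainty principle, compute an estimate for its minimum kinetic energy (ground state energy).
2.831 eV

Using the uncertainty principle to estimate ground state energy:

1. The position uncertainty is approximately the confinement size:
   Δx ≈ L = 5.800e-11 m

2. From ΔxΔp ≥ ℏ/2, the minimum momentum uncertainty is:
   Δp ≈ ℏ/(2L) = 9.091e-25 kg·m/s

3. The kinetic energy is approximately:
   KE ≈ (Δp)²/(2m) = (9.091e-25)²/(2 × 9.109e-31 kg)
   KE ≈ 4.536e-19 J = 2.831 eV

This is an order-of-magnitude estimate of the ground state energy.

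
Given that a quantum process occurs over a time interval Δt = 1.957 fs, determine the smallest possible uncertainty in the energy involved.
168.169 meV

Using the energy-time uncertainty principle:
ΔEΔt ≥ ℏ/2

The minimum uncertainty in energy is:
ΔE_min = ℏ/(2Δt)
ΔE_min = (1.055e-34 J·s) / (2 × 1.957e-15 s)
ΔE_min = 2.694e-20 J = 168.169 meV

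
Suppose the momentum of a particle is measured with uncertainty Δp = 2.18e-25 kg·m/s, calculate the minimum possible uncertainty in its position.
241.874 pm

Using the Heisenberg uncertainty principle:
ΔxΔp ≥ ℏ/2

The minimum uncertainty in position is:
Δx_min = ℏ/(2Δp)
Δx_min = (1.055e-34 J·s) / (2 × 2.180e-25 kg·m/s)
Δx_min = 2.419e-10 m = 241.874 pm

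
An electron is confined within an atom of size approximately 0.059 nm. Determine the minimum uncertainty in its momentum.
8.937 × 10^-25 kg·m/s

Using the Heisenberg uncertainty principle:
ΔxΔp ≥ ℏ/2

With Δx ≈ L = 5.900e-11 m (the confinement size):
Δp_min = ℏ/(2Δx)
Δp_min = (1.055e-34 J·s) / (2 × 5.900e-11 m)
Δp_min = 8.937e-25 kg·m/s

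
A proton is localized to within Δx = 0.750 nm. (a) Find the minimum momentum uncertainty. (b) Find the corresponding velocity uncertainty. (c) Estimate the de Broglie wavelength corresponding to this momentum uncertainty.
(a) Δp_min = 7.030 × 10^-26 kg·m/s
(b) Δv_min = 42.033 m/s
(c) λ_dB = 9.425 nm

Step-by-step:

(a) From the uncertainty principle:
Δp_min = ℏ/(2Δx) = (1.055e-34 J·s)/(2 × 7.500e-10 m) = 7.030e-26 kg·m/s

(b) The velocity uncertainty:
Δv = Δp/m = (7.030e-26 kg·m/s)/(1.673e-27 kg) = 4.203e+01 m/s = 42.033 m/s

(c) The de Broglie wavelength for this momentum:
λ = h/p = (6.626e-34 J·s)/(7.030e-26 kg·m/s) = 9.425e-09 m = 9.425 nm

Note: The de Broglie wavelength is comparable to the localization size, as expected from wave-particle duality.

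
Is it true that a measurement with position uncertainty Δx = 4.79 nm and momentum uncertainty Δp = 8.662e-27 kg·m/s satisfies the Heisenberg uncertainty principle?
No, it violates the uncertainty principle (impossible measurement).

Calculate the product ΔxΔp:
ΔxΔp = (4.790e-09 m) × (8.662e-27 kg·m/s)
ΔxΔp = 4.149e-35 J·s

Compare to the minimum allowed value ℏ/2:
ℏ/2 = 5.273e-35 J·s

Since ΔxΔp = 4.149e-35 J·s < 5.273e-35 J·s = ℏ/2,
the measurement violates the uncertainty principle.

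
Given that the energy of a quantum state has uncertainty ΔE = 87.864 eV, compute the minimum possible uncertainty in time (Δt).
3.746 as

Using the energy-time uncertainty principle:
ΔEΔt ≥ ℏ/2

The minimum uncertainty in time is:
Δt_min = ℏ/(2ΔE)
Δt_min = (1.055e-34 J·s) / (2 × 1.408e-17 J)
Δt_min = 3.746e-18 s = 3.746 as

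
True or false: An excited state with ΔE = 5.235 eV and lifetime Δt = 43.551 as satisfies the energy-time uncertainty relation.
No, it violates the uncertainty relation.

Calculate the product ΔEΔt:
ΔE = 5.235 eV = 8.387e-19 J
ΔEΔt = (8.387e-19 J) × (4.355e-17 s)
ΔEΔt = 3.653e-35 J·s

Compare to the minimum allowed value ℏ/2:
ℏ/2 = 5.273e-35 J·s

Since ΔEΔt = 3.653e-35 J·s < 5.273e-35 J·s = ℏ/2,
this violates the uncertainty relation.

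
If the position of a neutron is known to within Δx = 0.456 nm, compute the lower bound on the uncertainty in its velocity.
69.038 m/s

Using the Heisenberg uncertainty principle and Δp = mΔv:
ΔxΔp ≥ ℏ/2
Δx(mΔv) ≥ ℏ/2

The minimum uncertainty in velocity is:
Δv_min = ℏ/(2mΔx)
Δv_min = (1.055e-34 J·s) / (2 × 1.675e-27 kg × 4.560e-10 m)
Δv_min = 6.904e+01 m/s = 69.038 m/s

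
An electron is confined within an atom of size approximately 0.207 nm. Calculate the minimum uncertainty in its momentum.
2.547 × 10^-25 kg·m/s

Using the Heisenberg uncertainty principle:
ΔxΔp ≥ ℏ/2

With Δx ≈ L = 2.070e-10 m (the confinement size):
Δp_min = ℏ/(2Δx)
Δp_min = (1.055e-34 J·s) / (2 × 2.070e-10 m)
Δp_min = 2.547e-25 kg·m/s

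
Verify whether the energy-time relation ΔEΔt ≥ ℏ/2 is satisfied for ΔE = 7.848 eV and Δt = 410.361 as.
Yes, it satisfies the uncertainty relation.

Calculate the product ΔEΔt:
ΔE = 7.848 eV = 1.257e-18 J
ΔEΔt = (1.257e-18 J) × (4.104e-16 s)
ΔEΔt = 5.160e-34 J·s

Compare to the minimum allowed value ℏ/2:
ℏ/2 = 5.273e-35 J·s

Since ΔEΔt = 5.160e-34 J·s ≥ 5.273e-35 J·s = ℏ/2,
this satisfies the uncertainty relation.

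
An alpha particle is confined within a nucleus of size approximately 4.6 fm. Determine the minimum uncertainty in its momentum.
1.146 × 10^-20 kg·m/s

Using the Heisenberg uncertainty principle:
ΔxΔp ≥ ℏ/2

With Δx ≈ L = 4.600e-15 m (the confinement size):
Δp_min = ℏ/(2Δx)
Δp_min = (1.055e-34 J·s) / (2 × 4.600e-15 m)
Δp_min = 1.146e-20 kg·m/s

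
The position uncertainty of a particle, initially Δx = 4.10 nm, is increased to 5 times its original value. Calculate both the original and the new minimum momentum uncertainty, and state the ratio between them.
Original Δp_min = 1.286 × 10^-26 kg·m/s; new Δp'_min = 2.572 × 10^-27 kg·m/s; ratio Δp'_min/Δp_min = 1/5.

From the uncertainty principle ΔxΔp ≥ ℏ/2, the minimum momentum uncertainty is Δp_min = ℏ/(2Δx).

Original (Δx = 4.10 nm = 4.100e-09 m):
Δp_min = (1.055e-34 J·s)/(2 × 4.100e-09 m) = 1.286e-26 kg·m/s

When Δx → 5Δx:
Δp'_min = ℏ/(2 × 5Δx) = (1/5) × ℏ/(2Δx) = (1/5) × Δp_min
Δp'_min = 1/5 × 1.286e-26 kg·m/s = 2.572e-27 kg·m/s

Since Δp_min ∝ 1/Δx, when Δx is increased to 5 times its original value, Δp_min decreases to 1/5 of its original value.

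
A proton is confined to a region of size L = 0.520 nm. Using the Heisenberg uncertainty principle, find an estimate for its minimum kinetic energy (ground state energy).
19.184 μeV

Using the uncertainty principle to estimate ground state energy:

1. The position uncertainty is approximately the confinement size:
   Δx ≈ L = 5.200e-10 m

2. From ΔxΔp ≥ ℏ/2, the minimum momentum uncertainty is:
   Δp ≈ ℏ/(2L) = 1.014e-25 kg·m/s

3. The kinetic energy is approximately:
   KE ≈ (Δp)²/(2m) = (1.014e-25)²/(2 × 1.673e-27 kg)
   KE ≈ 3.074e-24 J = 19.184 μeV

This is an order-of-magnitude estimate of the ground state energy.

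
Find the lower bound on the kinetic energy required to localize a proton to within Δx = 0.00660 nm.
119.088 meV

Localizing a particle requires giving it sufficient momentum uncertainty:

1. From uncertainty principle: Δp ≥ ℏ/(2Δx)
   Δp_min = (1.055e-34 J·s) / (2 × 6.600e-12 m)
   Δp_min = 7.989e-24 kg·m/s

2. This momentum uncertainty corresponds to kinetic energy:
   KE ≈ (Δp)²/(2m) = (7.989e-24)²/(2 × 1.673e-27 kg)
   KE = 1.908e-20 J = 119.088 meV

Tighter localization requires more energy.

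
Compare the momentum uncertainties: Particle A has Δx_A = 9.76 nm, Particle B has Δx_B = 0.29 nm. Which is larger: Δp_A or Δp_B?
Particle B has the larger minimum momentum uncertainty, by a factor of 33.66.

For each particle, the minimum momentum uncertainty is Δp_min = ℏ/(2Δx):

Particle A: Δp_A = ℏ/(2×9.760e-09 m) = 5.403e-27 kg·m/s
Particle B: Δp_B = ℏ/(2×2.900e-10 m) = 1.818e-25 kg·m/s

Ratio: Δp_B/Δp_A = 33.66

Since Δp_min ∝ 1/Δx, the particle with smaller position uncertainty (B) has larger momentum uncertainty.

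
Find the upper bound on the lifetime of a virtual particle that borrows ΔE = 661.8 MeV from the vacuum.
4.973 × 10^-25 s

Using the energy-time uncertainty principle:
ΔEΔt ≥ ℏ/2

For a virtual particle borrowing energy ΔE, the maximum lifetime is:
Δt_max = ℏ/(2ΔE)

Converting energy:
ΔE = 661.8 MeV = 1.060e-10 J

Δt_max = (1.055e-34 J·s) / (2 × 1.060e-10 J)
Δt_max = 4.973e-25 s = 4.973 × 10^-25 s

Virtual particles with higher borrowed energy exist for shorter times.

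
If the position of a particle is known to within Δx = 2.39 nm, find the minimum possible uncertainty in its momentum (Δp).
2.206 × 10^-26 kg·m/s

Using the Heisenberg uncertainty principle:
ΔxΔp ≥ ℏ/2

The minimum uncertainty in momentum is:
Δp_min = ℏ/(2Δx)
Δp_min = (1.055e-34 J·s) / (2 × 2.390e-09 m)
Δp_min = 2.206e-26 kg·m/s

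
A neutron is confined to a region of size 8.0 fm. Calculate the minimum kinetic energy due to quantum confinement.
80.942 keV

Using the uncertainty principle:

1. Position uncertainty: Δx ≈ 8.000e-15 m
2. Minimum momentum uncertainty: Δp = ℏ/(2Δx) = 6.591e-21 kg·m/s
3. Minimum kinetic energy:
   KE = (Δp)²/(2m) = (6.591e-21)²/(2 × 1.675e-27 kg)
   KE = 1.297e-14 J = 80.942 keV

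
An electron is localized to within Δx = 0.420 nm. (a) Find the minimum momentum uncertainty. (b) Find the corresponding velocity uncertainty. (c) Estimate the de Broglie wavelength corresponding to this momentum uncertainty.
(a) Δp_min = 1.255 × 10^-25 kg·m/s
(b) Δv_min = 137.819 km/s
(c) λ_dB = 5.278 nm

Step-by-step:

(a) From the uncertainty principle:
Δp_min = ℏ/(2Δx) = (1.055e-34 J·s)/(2 × 4.200e-10 m) = 1.255e-25 kg·m/s

(b) The velocity uncertainty:
Δv = Δp/m = (1.255e-25 kg·m/s)/(9.109e-31 kg) = 1.378e+05 m/s = 137.819 km/s

(c) The de Broglie wavelength for this momentum:
λ = h/p = (6.626e-34 J·s)/(1.255e-25 kg·m/s) = 5.278e-09 m = 5.278 nm

Note: The de Broglie wavelength is comparable to the localization size, as expected from wave-particle duality.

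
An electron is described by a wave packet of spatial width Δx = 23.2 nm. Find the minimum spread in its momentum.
2.273 × 10^-27 kg·m/s

For a wave packet, the spatial width Δx and momentum spread Δp are related by the uncertainty principle:
ΔxΔp ≥ ℏ/2

The minimum momentum spread is:
Δp_min = ℏ/(2Δx)
Δp_min = (1.055e-34 J·s) / (2 × 2.320e-08 m)
Δp_min = 2.273e-27 kg·m/s

A wave packet cannot have both a well-defined position and well-defined momentum.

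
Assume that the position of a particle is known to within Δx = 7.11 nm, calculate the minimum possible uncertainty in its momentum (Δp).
7.416 × 10^-27 kg·m/s

Using the Heisenberg uncertainty principle:
ΔxΔp ≥ ℏ/2

The minimum uncertainty in momentum is:
Δp_min = ℏ/(2Δx)
Δp_min = (1.055e-34 J·s) / (2 × 7.110e-09 m)
Δp_min = 7.416e-27 kg·m/s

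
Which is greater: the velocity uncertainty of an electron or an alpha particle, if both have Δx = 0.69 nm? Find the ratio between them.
The electron has the larger minimum velocity uncertainty, by a ratio of 7294.3.

For both particles, Δp_min = ℏ/(2Δx) = 7.642e-26 kg·m/s (same for both).

The velocity uncertainty is Δv = Δp/m:
- electron: Δv = 7.642e-26 / 9.109e-31 = 8.389e+04 m/s = 83.890 km/s
- alpha particle: Δv = 7.642e-26 / 6.645e-27 = 1.150e+01 m/s = 11.501 m/s

Ratio: 8.389e+04 / 1.150e+01 = 7294.3

The lighter particle has larger velocity uncertainty because Δv ∝ 1/m.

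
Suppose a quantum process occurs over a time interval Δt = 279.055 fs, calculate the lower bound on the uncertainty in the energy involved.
1.179 meV

Using the energy-time uncertainty principle:
ΔEΔt ≥ ℏ/2

The minimum uncertainty in energy is:
ΔE_min = ℏ/(2Δt)
ΔE_min = (1.055e-34 J·s) / (2 × 2.791e-13 s)
ΔE_min = 1.890e-22 J = 1.179 meV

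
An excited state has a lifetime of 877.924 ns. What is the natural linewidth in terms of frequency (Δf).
90.643 kHz

Using the energy-time uncertainty principle and E = hf:
ΔEΔt ≥ ℏ/2
hΔf·Δt ≥ ℏ/2

The minimum frequency uncertainty is:
Δf = ℏ/(2hτ) = 1/(4πτ)
Δf = 1/(4π × 8.779e-07 s)
Δf = 9.064e+04 Hz = 90.643 kHz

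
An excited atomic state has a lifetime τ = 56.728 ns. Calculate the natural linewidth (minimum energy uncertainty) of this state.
5.801 neV

Using the energy-time uncertainty principle:
ΔEΔt ≥ ℏ/2

The lifetime τ represents the time uncertainty Δt.
The natural linewidth (minimum energy uncertainty) is:

ΔE = ℏ/(2τ)
ΔE = (1.055e-34 J·s) / (2 × 5.673e-08 s)
ΔE = 9.295e-28 J = 5.801 neV

This natural linewidth limits the precision of spectroscopic measurements.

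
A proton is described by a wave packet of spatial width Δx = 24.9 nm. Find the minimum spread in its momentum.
2.118 × 10^-27 kg·m/s

For a wave packet, the spatial width Δx and momentum spread Δp are related by the uncertainty principle:
ΔxΔp ≥ ℏ/2

The minimum momentum spread is:
Δp_min = ℏ/(2Δx)
Δp_min = (1.055e-34 J·s) / (2 × 2.490e-08 m)
Δp_min = 2.118e-27 kg·m/s

A wave packet cannot have both a well-defined position and well-defined momentum.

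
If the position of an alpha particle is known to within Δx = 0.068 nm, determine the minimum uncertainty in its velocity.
116.698 m/s

Using the Heisenberg uncertainty principle and Δp = mΔv:
ΔxΔp ≥ ℏ/2
Δx(mΔv) ≥ ℏ/2

The minimum uncertainty in velocity is:
Δv_min = ℏ/(2mΔx)
Δv_min = (1.055e-34 J·s) / (2 × 6.645e-27 kg × 6.800e-11 m)
Δv_min = 1.167e+02 m/s = 116.698 m/s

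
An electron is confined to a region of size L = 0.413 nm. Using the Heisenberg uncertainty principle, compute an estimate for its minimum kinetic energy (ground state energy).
55.842 meV

Using the uncertainty principle to estimate ground state energy:

1. The position uncertainty is approximately the confinement size:
   Δx ≈ L = 4.130e-10 m

2. From ΔxΔp ≥ ℏ/2, the minimum momentum uncertainty is:
   Δp ≈ ℏ/(2L) = 1.277e-25 kg·m/s

3. The kinetic energy is approximately:
   KE ≈ (Δp)²/(2m) = (1.277e-25)²/(2 × 9.109e-31 kg)
   KE ≈ 8.947e-21 J = 55.842 meV

This is an order-of-magnitude estimate of the ground state energy.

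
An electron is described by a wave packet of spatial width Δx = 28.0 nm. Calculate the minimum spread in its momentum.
1.883 × 10^-27 kg·m/s

For a wave packet, the spatial width Δx and momentum spread Δp are related by the uncertainty principle:
ΔxΔp ≥ ℏ/2

The minimum momentum spread is:
Δp_min = ℏ/(2Δx)
Δp_min = (1.055e-34 J·s) / (2 × 2.800e-08 m)
Δp_min = 1.883e-27 kg·m/s

A wave packet cannot have both a well-defined position and well-defined momentum.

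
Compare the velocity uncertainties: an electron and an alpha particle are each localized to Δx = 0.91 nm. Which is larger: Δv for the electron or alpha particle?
The electron has the larger minimum velocity uncertainty, by a ratio of 7294.3.

For both particles, Δp_min = ℏ/(2Δx) = 5.794e-26 kg·m/s (same for both).

The velocity uncertainty is Δv = Δp/m:
- electron: Δv = 5.794e-26 / 9.109e-31 = 6.361e+04 m/s = 63.609 km/s
- alpha particle: Δv = 5.794e-26 / 6.645e-27 = 8.720e+00 m/s = 8.720 m/s

Ratio: 6.361e+04 / 8.720e+00 = 7294.3

The lighter particle has larger velocity uncertainty because Δv ∝ 1/m.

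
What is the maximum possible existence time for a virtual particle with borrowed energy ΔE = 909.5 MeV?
3.619 × 10^-25 s

Using the energy-time uncertainty principle:
ΔEΔt ≥ ℏ/2

For a virtual particle borrowing energy ΔE, the maximum lifetime is:
Δt_max = ℏ/(2ΔE)

Converting energy:
ΔE = 909.5 MeV = 1.457e-10 J

Δt_max = (1.055e-34 J·s) / (2 × 1.457e-10 J)
Δt_max = 3.619e-25 s = 3.619 × 10^-25 s

Virtual particles with higher borrowed energy exist for shorter times.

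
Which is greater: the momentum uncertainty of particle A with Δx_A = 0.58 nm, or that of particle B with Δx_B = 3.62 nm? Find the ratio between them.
Particle A has the larger minimum momentum uncertainty, by a factor of 6.24.

For each particle, the minimum momentum uncertainty is Δp_min = ℏ/(2Δx):

Particle A: Δp_A = ℏ/(2×5.800e-10 m) = 9.091e-26 kg·m/s
Particle B: Δp_B = ℏ/(2×3.620e-09 m) = 1.457e-26 kg·m/s

Ratio: Δp_A/Δp_B = 6.24

Since Δp_min ∝ 1/Δx, the particle with smaller position uncertainty (A) has larger momentum uncertainty.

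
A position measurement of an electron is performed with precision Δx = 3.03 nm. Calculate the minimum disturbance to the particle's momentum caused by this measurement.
1.740 × 10^-26 kg·m/s

The uncertainty principle implies that measuring position disturbs momentum:
ΔxΔp ≥ ℏ/2

When we measure position with precision Δx, we necessarily introduce a momentum uncertainty:
Δp ≥ ℏ/(2Δx)
Δp_min = (1.055e-34 J·s) / (2 × 3.030e-09 m)
Δp_min = 1.740e-26 kg·m/s

The more precisely we measure position, the greater the momentum disturbance.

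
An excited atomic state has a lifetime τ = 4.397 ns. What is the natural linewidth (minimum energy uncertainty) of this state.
74.848 neV

Using the energy-time uncertainty principle:
ΔEΔt ≥ ℏ/2

The lifetime τ represents the time uncertainty Δt.
The natural linewidth (minimum energy uncertainty) is:

ΔE = ℏ/(2τ)
ΔE = (1.055e-34 J·s) / (2 × 4.397e-09 s)
ΔE = 1.199e-26 J = 74.848 neV

This natural linewidth limits the precision of spectroscopic measurements.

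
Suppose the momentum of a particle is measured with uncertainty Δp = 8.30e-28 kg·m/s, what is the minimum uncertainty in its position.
63.528 nm

Using the Heisenberg uncertainty principle:
ΔxΔp ≥ ℏ/2

The minimum uncertainty in position is:
Δx_min = ℏ/(2Δp)
Δx_min = (1.055e-34 J·s) / (2 × 8.300e-28 kg·m/s)
Δx_min = 6.353e-08 m = 63.528 nm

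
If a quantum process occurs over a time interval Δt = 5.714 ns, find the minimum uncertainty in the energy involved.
57.596 neV

Using the energy-time uncertainty principle:
ΔEΔt ≥ ℏ/2

The minimum uncertainty in energy is:
ΔE_min = ℏ/(2Δt)
ΔE_min = (1.055e-34 J·s) / (2 × 5.714e-09 s)
ΔE_min = 9.228e-27 J = 57.596 neV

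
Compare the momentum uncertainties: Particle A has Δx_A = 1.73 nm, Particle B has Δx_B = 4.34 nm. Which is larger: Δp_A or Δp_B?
Particle A has the larger minimum momentum uncertainty, by a factor of 2.51.

For each particle, the minimum momentum uncertainty is Δp_min = ℏ/(2Δx):

Particle A: Δp_A = ℏ/(2×1.730e-09 m) = 3.048e-26 kg·m/s
Particle B: Δp_B = ℏ/(2×4.340e-09 m) = 1.215e-26 kg·m/s

Ratio: Δp_A/Δp_B = 2.51

Since Δp_min ∝ 1/Δx, the particle with smaller position uncertainty (A) has larger momentum uncertainty.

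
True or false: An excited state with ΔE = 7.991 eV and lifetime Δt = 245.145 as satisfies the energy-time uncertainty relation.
Yes, it satisfies the uncertainty relation.

Calculate the product ΔEΔt:
ΔE = 7.991 eV = 1.280e-18 J
ΔEΔt = (1.280e-18 J) × (2.451e-16 s)
ΔEΔt = 3.139e-34 J·s

Compare to the minimum allowed value ℏ/2:
ℏ/2 = 5.273e-35 J·s

Since ΔEΔt = 3.139e-34 J·s ≥ 5.273e-35 J·s = ℏ/2,
this satisfies the uncertainty relation.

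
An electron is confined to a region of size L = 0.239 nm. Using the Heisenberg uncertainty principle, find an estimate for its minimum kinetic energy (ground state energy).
166.750 meV

Using the uncertainty principle to estimate ground state energy:

1. The position uncertainty is approximately the confinement size:
   Δx ≈ L = 2.390e-10 m

2. From ΔxΔp ≥ ℏ/2, the minimum momentum uncertainty is:
   Δp ≈ ℏ/(2L) = 2.206e-25 kg·m/s

3. The kinetic energy is approximately:
   KE ≈ (Δp)²/(2m) = (2.206e-25)²/(2 × 9.109e-31 kg)
   KE ≈ 2.672e-20 J = 166.750 meV

This is an order-of-magnitude estimate of the ground state energy.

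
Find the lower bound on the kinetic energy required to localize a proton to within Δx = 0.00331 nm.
473.476 meV

Localizing a particle requires giving it sufficient momentum uncertainty:

1. From uncertainty principle: Δp ≥ ℏ/(2Δx)
   Δp_min = (1.055e-34 J·s) / (2 × 3.310e-12 m)
   Δp_min = 1.593e-23 kg·m/s

2. This momentum uncertainty corresponds to kinetic energy:
   KE ≈ (Δp)²/(2m) = (1.593e-23)²/(2 × 1.673e-27 kg)
   KE = 7.586e-20 J = 473.476 meV

Tighter localization requires more energy.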